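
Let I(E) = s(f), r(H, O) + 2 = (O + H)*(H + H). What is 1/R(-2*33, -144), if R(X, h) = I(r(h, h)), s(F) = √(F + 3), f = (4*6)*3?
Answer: √3/15 ≈ 0.11547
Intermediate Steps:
f = 72 (f = 24*3 = 72)
s(F) = √(3 + F)
r(H, O) = -2 + 2*H*(H + O) (r(H, O) = -2 + (O + H)*(H + H) = -2 + (H + O)*(2*H) = -2 + 2*H*(H + O))
I(E) = 5*√3 (I(E) = √(3 + 72) = √75 = 5*√3)
R(X, h) = 5*√3
1/R(-2*33, -144) = 1/(5*√3) = √3/15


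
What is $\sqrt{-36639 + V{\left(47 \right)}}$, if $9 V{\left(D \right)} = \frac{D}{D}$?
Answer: $\frac{5 i \sqrt{13190}}{3} \approx 191.41 i$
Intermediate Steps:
$V{\left(D \right)} = \frac{1}{9}$ ($V{\left(D \right)} = \frac{D \frac{1}{D}}{9} = \frac{1}{9} \cdot 1 = \frac{1}{9}$)
$\sqrt{-36639 + V{\left(47 \right)}} = \sqrt{-36639 + \frac{1}{9}} = \sqrt{- \frac{329750}{9}} = \frac{5 i \sqrt{13190}}{3}$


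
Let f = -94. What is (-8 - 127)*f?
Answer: 12690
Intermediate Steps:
(-8 - 127)*f = (-8 - 127)*(-94) = -135*(-94) = 12690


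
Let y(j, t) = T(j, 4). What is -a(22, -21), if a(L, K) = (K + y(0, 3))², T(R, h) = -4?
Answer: -625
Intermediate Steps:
y(j, t) = -4
a(L, K) = (-4 + K)² (a(L, K) = (K - 4)² = (-4 + K)²)
-a(22, -21) = -(-4 - 21)² = -1*(-25)² = -1*625 = -625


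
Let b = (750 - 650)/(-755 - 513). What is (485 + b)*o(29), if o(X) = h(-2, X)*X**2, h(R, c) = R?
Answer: -258557040/317 ≈ -8.1564e+5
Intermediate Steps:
o(X) = -2*X**2
b = -25/317 (b = 100/(-1268) = 100*(-1/1268) = -25/317 ≈ -0.078864)
(485 + b)*o(29) = (485 - 25/317)*(-2*29**2) = 153720*(-2*841)/317 = (153720/317)*(-1682) = -258557040/317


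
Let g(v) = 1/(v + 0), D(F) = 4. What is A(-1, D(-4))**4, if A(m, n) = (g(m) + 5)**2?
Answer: 65536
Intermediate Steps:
g(v) = 1/v
A(m, n) = (5 + 1/m)**2 (A(m, n) = (1/m + 5)**2 = (5 + 1/m)**2)
A(-1, D(-4))**4 = ((1 + 5*(-1))**2/(-1)**2)**4 = (1*(1 - 5)**2)**4 = (1*(-4)**2)**4 = (1*16)**4 = 16**4 = 65536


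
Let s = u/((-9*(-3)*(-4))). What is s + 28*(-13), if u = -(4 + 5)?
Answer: -4367/12 ≈ -363.92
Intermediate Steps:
u = -9 (u = -1*9 = -9)
s = 1/12 (s = -9/(-9*(-3)*(-4)) = -9/(-3*(-9)*(-4)) = -9/(27*(-4)) = -9/(-108) = -9*(-1/108) = 1/12 ≈ 0.083333)
s + 28*(-13) = 1/12 + 28*(-13) = 1/12 - 364 = -4367/12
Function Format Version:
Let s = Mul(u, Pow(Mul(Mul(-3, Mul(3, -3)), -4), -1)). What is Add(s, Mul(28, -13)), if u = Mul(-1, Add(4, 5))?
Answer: Rational(-4367, 12) ≈ -363.92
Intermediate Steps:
u = -9 (u = Mul(-1, 9) = -9)
s = Rational(1, 12) (s = Mul(-9, Pow(Mul(Mul(-3, Mul(3, -3)), -4), -1)) = Mul(-9, Pow(Mul(Mul(-3, -9), -4), -1)) = Mul(-9, Pow(Mul(27, -4), -1)) = Mul(-9, Pow(-108, -1)) = Mul(-9, Rational(-1, 108)) = Rational(1, 12) ≈ 0.083333)
Add(s, Mul(28, -13)) = Add(Rational(1, 12), Mul(28, -13)) = Add(Rational(1, 12), -364) = Rational(-4367, 12)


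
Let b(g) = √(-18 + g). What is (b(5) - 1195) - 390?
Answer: -1585 + I*√13 ≈ -1585.0 + 3.6056*I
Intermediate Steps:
(b(5) - 1195) - 390 = (√(-18 + 5) - 1195) - 390 = (√(-13) - 1195) - 390 = (I*√13 - 1195) - 390 = (-1195 + I*√13) - 390 = -1585 + I*√13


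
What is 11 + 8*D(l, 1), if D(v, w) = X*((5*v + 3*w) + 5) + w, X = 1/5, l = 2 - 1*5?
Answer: 39/5 ≈ 7.8000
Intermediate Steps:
l = -3 (l = 2 - 5 = -3)
X = ⅕ (X = 1*(⅕) = ⅕ ≈ 0.20000)
D(v, w) = 1 + v + 8*w/5 (D(v, w) = ((5*v + 3*w) + 5)/5 + w = ((3*w + 5*v) + 5)/5 + w = (5 + 3*w + 5*v)/5 + w = (1 + v + 3*w/5) + w = 1 + v + 8*w/5)
11 + 8*D(l, 1) = 11 + 8*(1 - 3 + (8/5)*1) = 11 + 8*(1 - 3 + 8/5) = 11 + 8*(-⅖) = 11 - 16/5 = 39/5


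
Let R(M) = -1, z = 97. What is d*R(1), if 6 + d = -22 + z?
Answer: -69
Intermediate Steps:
d = 69 (d = -6 + (-22 + 97) = -6 + 75 = 69)
d*R(1) = 69*(-1) = -69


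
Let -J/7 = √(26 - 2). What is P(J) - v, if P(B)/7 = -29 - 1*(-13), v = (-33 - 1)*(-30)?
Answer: -1132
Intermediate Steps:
v = 1020 (v = -34*(-30) = 1020)
J = -14*√6 (J = -7*√(26 - 2) = -14*√6 ≈ -34.293)
P(B) = -112 (P(B) = 7*(-29 - 1*(-13)) = 7*(-29 + 13) = 7*(-16) = -112)
P(J) - v = -112 - 1*1020 = -112 - 1020 = -1132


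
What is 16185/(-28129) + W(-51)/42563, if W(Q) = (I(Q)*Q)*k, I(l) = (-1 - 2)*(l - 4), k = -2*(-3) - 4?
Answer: -1162293225/1197254627 ≈ -0.97080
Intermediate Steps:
k = 2 (k = 6 - 4 = 2)
I(l) = 12 - 3*l (I(l) = -3*(-4 + l) = 12 - 3*l)
W(Q) = 2*Q*(12 - 3*Q) (W(Q) = ((12 - 3*Q)*Q)*2 = (Q*(12 - 3*Q))*2 = 2*Q*(12 - 3*Q))
16185/(-28129) + W(-51)/42563 = 16185/(-28129) + (6*(-51)*(4 - 1*(-51)))/42563 = 16185*(-1/28129) + (6*(-51)*(4 + 51))*(1/42563) = -16185/28129 + (6*(-51)*55)*(1/42563) = -16185/28129 - 16830*1/42563 = -16185/28129 - 16830/42563 = -1162293225/1197254627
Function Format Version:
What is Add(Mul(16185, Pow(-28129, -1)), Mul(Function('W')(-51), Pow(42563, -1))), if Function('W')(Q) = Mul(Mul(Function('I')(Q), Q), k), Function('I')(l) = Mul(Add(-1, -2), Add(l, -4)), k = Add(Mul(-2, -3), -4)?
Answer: Rational(-1162293225, 1197254627) ≈ -0.97080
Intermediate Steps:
k = 2 (k = Add(6, -4) = 2)
Function('I')(l) = Add(12, Mul(-3, l)) (Function('I')(l) = Mul(-3, Add(-4, l)) = Add(12, Mul(-3, l)))
Function('W')(Q) = Mul(2, Q, Add(12, Mul(-3, Q))) (Function('W')(Q) = Mul(Mul(Add(12, Mul(-3, Q)), Q), 2) = Mul(Mul(Q, Add(12, Mul(-3, Q))), 2) = Mul(2, Q, Add(12, Mul(-3, Q))))
Add(Mul(16185, Pow(-28129, -1)), Mul(Function('W')(-51), Pow(42563, -1))) = Add(Mul(16185, Pow(-28129, -1)), Mul(Mul(6, -51, Add(4, Mul(-1, -51))), Pow(42563, -1))) = Add(Mul(16185, Rational(-1, 28129)), Mul(Mul(6, -51, Add(4, 51)), Rational(1, 42563))) = Add(Rational(-16185, 28129), Mul(Mul(6, -51, 55), Rational(1, 42563))) = Add(Rational(-16185, 28129), Mul(-16830, Rational(1, 42563))) = Add(Rational(-16185, 28129), Rational(-16830, 42563)) = Rational(-1162293225, 1197254627)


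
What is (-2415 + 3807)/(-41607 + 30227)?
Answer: -348/2845 ≈ -0.12232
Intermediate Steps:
(-2415 + 3807)/(-41607 + 30227) = 1392/(-11380) = 1392*(-1/11380) = -348/2845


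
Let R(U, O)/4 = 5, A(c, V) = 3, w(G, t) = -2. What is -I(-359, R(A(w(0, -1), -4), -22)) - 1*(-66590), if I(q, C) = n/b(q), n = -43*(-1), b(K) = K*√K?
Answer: 66590 - 43*I*√359/128881 ≈ 66590.0 - 0.0063216*I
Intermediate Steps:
b(K) = K^(3/2)
n = 43
R(U, O) = 20 (R(U, O) = 4*5 = 20)
I(q, C) = 43/q^(3/2) (I(q, C) = 43/(q^(3/2)) = 43/q^(3/2))
-I(-359, R(A(w(0, -1), -4), -22)) - 1*(-66590) = -43/(-359)^(3/2) - 1*(-66590) = -43*I*√359/128881 + 66590 = 66590 - 43*I*√359/128881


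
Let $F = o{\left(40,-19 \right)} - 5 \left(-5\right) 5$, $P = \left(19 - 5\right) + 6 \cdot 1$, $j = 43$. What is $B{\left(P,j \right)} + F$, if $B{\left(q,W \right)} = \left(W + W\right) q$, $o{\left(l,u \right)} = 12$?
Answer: $1857$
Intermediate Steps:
$P = 20$ ($P = 14 + 6 = 20$)
$B{\left(q,W \right)} = 2 W q$
$F = 137$ ($F = 12 - 5 \left(-5\right) 5 = 12 - \left(-25\right) 5 = 12 - -125 = 12 + 125 = 137$)
$B{\left(P,j \right)} + F = 2 \cdot 43 \cdot 20 + 137 = 1720 + 137 = 1857$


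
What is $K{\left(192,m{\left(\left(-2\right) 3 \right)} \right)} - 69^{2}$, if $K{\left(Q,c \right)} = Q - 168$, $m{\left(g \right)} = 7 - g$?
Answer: $-4737$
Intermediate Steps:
$K{\left(Q,c \right)} = -168 + Q$
$K{\left(192,m{\left(\left(-2\right) 3 \right)} \right)} - 69^{2} = \left(-168 + 192\right) - 69^{2} = 24 - 4761 = -4737$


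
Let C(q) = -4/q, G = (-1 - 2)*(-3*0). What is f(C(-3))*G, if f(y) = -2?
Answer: 0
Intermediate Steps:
G = 0 (G = -3*0 = 0)
f(C(-3))*G = -2*0 = 0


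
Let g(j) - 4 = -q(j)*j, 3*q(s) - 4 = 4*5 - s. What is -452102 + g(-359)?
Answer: -1218797/3 ≈ -4.0627e+5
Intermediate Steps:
q(s) = 8 - s/3 (q(s) = 4/3 + (4*5 - s)/3 = 4/3 + (20 - s)/3 = 4/3 + (20/3 - s/3) = 8 - s/3)
g(j) = 4 - j*(8 - j/3) (g(j) = 4 - (8 - j/3)*j = 4 - j*(8 - j/3))
-452102 + g(-359) = -452102 + (4 + (⅓)*(-359)*(-24 - 359)) = -452102 + (4 + (⅓)*(-359)*(-383)) = -452102 + (4 + 137497/3) = -452102 + 137509/3 = -1218797/3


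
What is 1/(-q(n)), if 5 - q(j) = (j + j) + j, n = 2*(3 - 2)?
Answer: 1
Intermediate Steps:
n = 2 (n = 2*1 = 2)
q(j) = 5 - 3*j (q(j) = 5 - ((j + j) + j) = 5 - (2*j + j) = 5 - 3*j)
1/(-q(n)) = 1/(-(5 - 3*2)) = 1/(-(5 - 6)) = 1/(-1*(-1)) = 1/1 = 1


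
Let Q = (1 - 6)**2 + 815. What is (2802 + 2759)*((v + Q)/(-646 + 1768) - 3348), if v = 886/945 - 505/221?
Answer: -4361725333365779/234324090 ≈ -1.8614e+7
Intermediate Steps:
v = -281419/208845 (v = 886*(1/945) - 505*1/221 = 886/945 - 505/221 = -281419/208845 ≈ -1.3475)
Q = 840 (Q = (-5)**2 + 815 = 25 + 815 = 840)
(2802 + 2759)*((v + Q)/(-646 + 1768) - 3348) = (2802 + 2759)*((-281419/208845 + 840)/(-646 + 1768) - 3348) = 5561*((175148381/208845)/1122 - 3348) = 5561*((175148381/208845)*(1/1122) - 3348) = 5561*(175148381/234324090 - 3348) = 5561*(-784341904939/234324090) = -4361725333365779/234324090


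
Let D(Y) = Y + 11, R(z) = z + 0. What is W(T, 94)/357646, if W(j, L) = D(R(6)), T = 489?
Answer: 1/21038 ≈ 4.7533e-5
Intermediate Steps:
R(z) = z
D(Y) = 11 + Y
W(j, L) = 17 (W(j, L) = 11 + 6 = 17)
W(T, 94)/357646 = 17/357646 = 17*(1/357646) = 1/21038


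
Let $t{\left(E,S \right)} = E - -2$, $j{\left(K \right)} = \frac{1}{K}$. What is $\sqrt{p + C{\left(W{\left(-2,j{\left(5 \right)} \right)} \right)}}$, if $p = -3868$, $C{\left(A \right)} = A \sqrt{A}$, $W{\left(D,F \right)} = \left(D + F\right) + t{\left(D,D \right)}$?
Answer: $\frac{\sqrt{-96700 - 27 i \sqrt{5}}}{5} \approx 0.019415 - 62.193 i$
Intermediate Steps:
$t{\left(E,S \right)} = 2 + E$ ($t{\left(E,S \right)} = E + 2 = 2 + E$)
$W{\left(D,F \right)} = 2 + F + 2 D$ ($W{\left(D,F \right)} = \left(D + F\right) + \left(2 + D\right) = 2 + F + 2 D$)
$C{\left(A \right)} = A^{\frac{3}{2}}$
$\sqrt{p + C{\left(W{\left(-2,j{\left(5 \right)} \right)} \right)}} = \sqrt{-3868 + \left(2 + \frac{1}{5} + 2 \left(-2\right)\right)^{\frac{3}{2}}} = \sqrt{-3868 + \left(2 + \frac{1}{5} - 4\right)^{\frac{3}{2}}} = \sqrt{-3868 + \left(- \frac{9}{5}\right)^{\frac{3}{2}}} = \sqrt{-3868 - \frac{27 i \sqrt{5}}{25}}$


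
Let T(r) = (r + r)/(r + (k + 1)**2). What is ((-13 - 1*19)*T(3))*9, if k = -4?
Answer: -144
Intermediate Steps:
T(r) = 2*r/(9 + r) (T(r) = (r + r)/(r + (-4 + 1)**2) = (2*r)/(r + (-3)**2) = (2*r)/(r + 9) = (2*r)/(9 + r) = 2*r/(9 + r))
((-13 - 1*19)*T(3))*9 = ((-13 - 1*19)*(2*3/(9 + 3)))*9 = ((-13 - 19)*(2*3/12))*9 = -64*3/12*9 = -32*1/2*9 = -16*9 = -144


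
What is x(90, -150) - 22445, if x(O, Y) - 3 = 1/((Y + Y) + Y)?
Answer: -10098901/450 ≈ -22442.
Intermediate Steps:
x(O, Y) = 3 + 1/(3*Y) (x(O, Y) = 3 + 1/((Y + Y) + Y) = 3 + 1/(2*Y + Y) = 3 + 1/(3*Y))
x(90, -150) - 22445 = (3 + (1/3)/(-150)) - 22445 = (3 + (1/3)*(-1/150)) - 22445 = (3 - 1/450) - 22445 = 1349/450 - 22445 = -10098901/450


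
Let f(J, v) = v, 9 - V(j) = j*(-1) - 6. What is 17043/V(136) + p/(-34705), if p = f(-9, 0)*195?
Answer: 17043/151 ≈ 112.87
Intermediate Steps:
V(j) = 15 + j (V(j) = 9 - (j*(-1) - 6) = 9 - (-j - 6) = 9 - (-6 - j) = 9 + (6 + j) = 15 + j)
p = 0 (p = 0*195 = 0)
17043/V(136) + p/(-34705) = 17043/(15 + 136) + 0/(-34705) = 17043/151 + 0*(-1/34705) = 17043*(1/151) + 0 = 17043/151 + 0 = 17043/151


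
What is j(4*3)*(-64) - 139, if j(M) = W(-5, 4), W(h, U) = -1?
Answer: -75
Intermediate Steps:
j(M) = -1
j(4*3)*(-64) - 139 = -1*(-64) - 139 = 64 - 139 = -75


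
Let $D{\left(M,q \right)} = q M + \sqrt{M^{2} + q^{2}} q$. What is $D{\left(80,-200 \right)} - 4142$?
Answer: $-20142 - 8000 \sqrt{29} \approx -63223.0$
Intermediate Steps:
$D{\left(M,q \right)} = M q + q \sqrt{M^{2} + q^{2}}$
$D{\left(80,-200 \right)} - 4142 = - 200 \left(80 + \sqrt{80^{2} + \left(-200\right)^{2}}\right) - 4142 = - 200 \left(80 + \sqrt{6400 + 40000}\right) - 4142 = - 200 \left(80 + \sqrt{46400}\right) - 4142 = - 200 \left(80 + 40 \sqrt{29}\right) - 4142 = \left(-16000 - 8000 \sqrt{29}\right) - 4142 = -20142 - 8000 \sqrt{29}$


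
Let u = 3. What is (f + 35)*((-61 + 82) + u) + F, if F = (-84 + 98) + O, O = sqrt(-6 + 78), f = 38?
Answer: 1766 + 6*sqrt(2) ≈ 1774.5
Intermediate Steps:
O = 6*sqrt(2) (O = sqrt(72) = 6*sqrt(2) ≈ 8.4853)
F = 14 + 6*sqrt(2) (F = (-84 + 98) + 6*sqrt(2) = 14 + 6*sqrt(2) ≈ 22.485)
(f + 35)*((-61 + 82) + u) + F = (38 + 35)*((-61 + 82) + 3) + (14 + 6*sqrt(2)) = 73*(21 + 3) + (14 + 6*sqrt(2)) = 73*24 + (14 + 6*sqrt(2)) = 1752 + (14 + 6*sqrt(2)) = 1766 + 6*sqrt(2)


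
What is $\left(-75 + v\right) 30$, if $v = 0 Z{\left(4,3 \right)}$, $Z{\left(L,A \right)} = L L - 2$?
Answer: $-2250$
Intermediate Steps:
$Z{\left(L,A \right)} = -2 + L^{2}$ ($Z{\left(L,A \right)} = L^{2} - 2 = -2 + L^{2}$)
$v = 0$ ($v = 0 \left(-2 + 4^{2}\right) = 0 \left(-2 + 16\right) = 0 \cdot 14 = 0$)
$\left(-75 + v\right) 30 = \left(-75 + 0\right) 30 = \left(-75\right) 30 = -2250$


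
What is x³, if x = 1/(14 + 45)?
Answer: 1/205379 ≈ 4.8690e-6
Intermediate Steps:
x = 1/59 ≈ 0.016949
x³ = (1/59)³ = 1/205379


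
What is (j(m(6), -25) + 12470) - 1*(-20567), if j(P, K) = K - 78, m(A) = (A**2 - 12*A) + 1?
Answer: 32934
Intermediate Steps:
m(A) = 1 + A**2 - 12*A
j(P, K) = -78 + K
(j(m(6), -25) + 12470) - 1*(-20567) = ((-78 - 25) + 12470) - 1*(-20567) = (-103 + 12470) + 20567 = 12367 + 20567 = 32934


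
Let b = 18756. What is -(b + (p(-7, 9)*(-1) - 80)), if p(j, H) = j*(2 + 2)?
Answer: -18704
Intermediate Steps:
p(j, H) = 4*j (p(j, H) = j*4 = 4*j)
-(b + (p(-7, 9)*(-1) - 80)) = -(18756 + ((4*(-7))*(-1) - 80)) = -(18756 + (-28*(-1) - 80)) = -(18756 + (28 - 80)) = -(18756 - 52) = -1*18704 = -18704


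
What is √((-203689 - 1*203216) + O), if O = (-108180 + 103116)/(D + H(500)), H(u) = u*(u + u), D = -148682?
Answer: I*√1395055046569877/58553 ≈ 637.89*I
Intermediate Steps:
H(u) = 2*u² (H(u) = u*(2*u) = 2*u²)
O = -844/58553 (O = (-108180 + 103116)/(-148682 + 2*500²) = -5064/(-148682 + 2*250000) = -5064/(-148682 + 500000) = -5064/351318 = -5064*1/351318 = -844/58553 ≈ -0.014414)
√((-203689 - 1*203216) + O) = √((-203689 - 1*203216) - 844/58553) = √((-203689 - 203216) - 844/58553) = √(-406905 - 844/58553) = √(-23825509309/58553) = I*√1395055046569877/58553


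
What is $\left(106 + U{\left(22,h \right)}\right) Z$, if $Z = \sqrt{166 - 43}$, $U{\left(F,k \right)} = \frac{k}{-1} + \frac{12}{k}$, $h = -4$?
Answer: $107 \sqrt{123} \approx 1186.7$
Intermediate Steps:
$U{\left(F,k \right)} = - k + \frac{12}{k}$ ($U{\left(F,k \right)} = k \left(-1\right) + \frac{12}{k} = - k + \frac{12}{k}$)
$Z = \sqrt{123} \approx 11.091$
$\left(106 + U{\left(22,h \right)}\right) Z = \left(106 + \left(\left(-1\right) \left(-4\right) + \frac{12}{-4}\right)\right) \sqrt{123} = \left(106 + \left(4 + 12 \left(- \frac{1}{4}\right)\right)\right) \sqrt{123} = \left(106 + \left(4 - 3\right)\right) \sqrt{123} = \left(106 + 1\right) \sqrt{123} = 107 \sqrt{123}$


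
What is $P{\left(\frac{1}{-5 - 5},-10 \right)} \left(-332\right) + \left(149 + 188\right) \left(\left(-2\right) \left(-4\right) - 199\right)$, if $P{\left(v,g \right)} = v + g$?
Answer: $- \frac{305069}{5} \approx -61014.0$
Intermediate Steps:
$P{\left(v,g \right)} = g + v$
$P{\left(\frac{1}{-5 - 5},-10 \right)} \left(-332\right) + \left(149 + 188\right) \left(\left(-2\right) \left(-4\right) - 199\right) = \left(-10 + \frac{1}{-5 - 5}\right) \left(-332\right) + \left(149 + 188\right) \left(\left(-2\right) \left(-4\right) - 199\right) = \left(-10 + \frac{1}{-10}\right) \left(-332\right) + 337 \left(8 - 199\right) = \left(-10 - \frac{1}{10}\right) \left(-332\right) + 337 \left(-191\right) = \left(- \frac{101}{10}\right) \left(-332\right) - 64367 = \frac{16766}{5} - 64367 = - \frac{305069}{5}$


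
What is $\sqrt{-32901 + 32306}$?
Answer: $i \sqrt{595} \approx 24.393 i$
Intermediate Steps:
$\sqrt{-32901 + 32306} = \sqrt{-595} = i \sqrt{595}$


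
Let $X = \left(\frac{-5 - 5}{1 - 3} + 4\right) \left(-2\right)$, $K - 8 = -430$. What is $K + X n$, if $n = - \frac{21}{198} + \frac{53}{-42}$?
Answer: $- \frac{30598}{77} \approx -397.38$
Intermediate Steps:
$K = -422$ ($K = 8 - 430 = -422$)
$X = -18$ ($X = \left(- \frac{10}{-2} + 4\right) \left(-2\right) = \left(\left(-10\right) \left(- \frac{1}{2}\right) + 4\right) \left(-2\right) = \left(5 + 4\right) \left(-2\right) = 9 \left(-2\right) = -18$)
$n = - \frac{316}{231}$ ($n = \left(-21\right) \frac{1}{198} + 53 \left(- \frac{1}{42}\right) = - \frac{7}{66} - \frac{53}{42} = - \frac{316}{231} \approx -1.368$)
$K + X n = -422 - - \frac{1896}{77} = -422 + \frac{1896}{77} = - \frac{30598}{77}$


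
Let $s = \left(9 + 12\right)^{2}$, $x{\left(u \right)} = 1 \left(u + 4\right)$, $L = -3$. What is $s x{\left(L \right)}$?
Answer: $441$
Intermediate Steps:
$x{\left(u \right)} = 4 + u$ ($x{\left(u \right)} = 1 \left(4 + u\right) = 4 + u$)
$s = 441$ ($s = 21^{2} = 441$)
$s x{\left(L \right)} = 441 \left(4 - 3\right) = 441 \cdot 1 = 441$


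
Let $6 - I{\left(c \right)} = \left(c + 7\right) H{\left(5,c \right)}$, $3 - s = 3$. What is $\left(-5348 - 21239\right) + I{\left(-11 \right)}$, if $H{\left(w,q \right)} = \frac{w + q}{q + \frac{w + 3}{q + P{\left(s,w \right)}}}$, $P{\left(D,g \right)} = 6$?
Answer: $- \frac{558161}{21} \approx -26579.0$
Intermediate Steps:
$s = 0$ ($s = 3 - 3 = 0$)
$H{\left(w,q \right)} = \frac{q + w}{q + \frac{3 + w}{6 + q}}$ ($H{\left(w,q \right)} = \frac{w + q}{q + \frac{w + 3}{q + 6}} = \frac{q + w}{q + \frac{3 + w}{6 + q}}$)
$I{\left(c \right)} = 6 - \frac{\left(7 + c\right) \left(30 + c^{2} + 11 c\right)}{8 + c^{2} + 6 c}$ ($I{\left(c \right)} = 6 - \left(c + 7\right) \frac{c^{2} + 6 c + 6 \cdot 5 + c 5}{3 + 5 + c^{2} + 6 c} = 6 - \left(7 + c\right) \frac{c^{2} + 6 c + 30 + 5 c}{8 + c^{2} + 6 c} = 6 - \left(7 + c\right) \frac{30 + c^{2} + 11 c}{8 + c^{2} + 6 c} = 6 - \frac{\left(7 + c\right) \left(30 + c^{2} + 11 c\right)}{8 + c^{2} + 6 c}$)
$\left(-5348 - 21239\right) + I{\left(-11 \right)} = \left(-5348 - 21239\right) + \frac{-162 - \left(-11\right)^{3} - -781 - 12 \left(-11\right)^{2}}{8 + \left(-11\right)^{2} + 6 \left(-11\right)} = -26587 + \frac{-162 - -1331 + 781 - 1452}{8 + 121 - 66} = -26587 + \frac{-162 + 1331 + 781 - 1452}{63} = -26587 + \frac{1}{63} \cdot 498 = -26587 + \frac{166}{21} = - \frac{558161}{21}$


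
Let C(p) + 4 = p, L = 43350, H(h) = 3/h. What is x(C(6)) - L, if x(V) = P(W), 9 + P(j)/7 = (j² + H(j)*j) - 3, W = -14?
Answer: -42041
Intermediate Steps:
C(p) = -4 + p
P(j) = -63 + 7*j² (P(j) = -63 + 7*((j² + (3/j)*j) - 3) = -63 + 7*((j² + 3) - 3) = -63 + 7*((3 + j²) - 3) = -63 + 7*j²)
x(V) = 1309 (x(V) = -63 + 7*(-14)² = -63 + 7*196 = -63 + 1372 = 1309)
x(C(6)) - L = 1309 - 1*43350 = 1309 - 43350 = -42041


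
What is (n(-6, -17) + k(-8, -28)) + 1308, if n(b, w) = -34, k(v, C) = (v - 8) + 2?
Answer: 1260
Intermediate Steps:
k(v, C) = -6 + v (k(v, C) = (-8 + v) + 2 = -6 + v)
(n(-6, -17) + k(-8, -28)) + 1308 = (-34 + (-6 - 8)) + 1308 = (-34 - 14) + 1308 = -48 + 1308 = 1260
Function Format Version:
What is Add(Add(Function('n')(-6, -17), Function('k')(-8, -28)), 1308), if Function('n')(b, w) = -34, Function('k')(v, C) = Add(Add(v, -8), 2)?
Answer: 1260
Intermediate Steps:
Function('k')(v, C) = Add(-6, v) (Function('k')(v, C) = Add(Add(-8, v), 2) = Add(-6, v))
Add(Add(Function('n')(-6, -17), Function('k')(-8, -28)), 1308) = Add(Add(-34, Add(-6, -8)), 1308) = Add(Add(-34, -14), 1308) = Add(-48, 1308) = 1260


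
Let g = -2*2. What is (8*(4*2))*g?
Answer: -256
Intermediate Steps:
g = -4
(8*(4*2))*g = (8*(4*2))*(-4) = (8*8)*(-4) = 64*(-4) = -256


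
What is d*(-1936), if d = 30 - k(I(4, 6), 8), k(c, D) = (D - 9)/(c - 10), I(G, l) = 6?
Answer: -57596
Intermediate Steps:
k(c, D) = (-9 + D)/(-10 + c)
d = 119/4 (d = 30 - (-9 + 8)/(-10 + 6) = 30 - (-1)/(-4) = 30 - (-1)*(-1)/4 = 30 - 1*1/4 = 30 - 1/4 = 119/4 ≈ 29.750)
d*(-1936) = (119/4)*(-1936) = -57596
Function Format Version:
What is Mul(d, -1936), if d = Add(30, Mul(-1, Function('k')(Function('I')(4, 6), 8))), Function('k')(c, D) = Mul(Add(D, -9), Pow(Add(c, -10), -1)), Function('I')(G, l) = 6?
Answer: -57596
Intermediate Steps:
Function('k')(c, D) = Mul(Pow(Add(-10, c), -1), Add(-9, D)) (Function('k')(c, D) = Mul(Add(-9, D), Pow(Add(-10, c), -1)) = Mul(Pow(Add(-10, c), -1), Add(-9, D)))
d = Rational(119, 4) (d = Add(30, Mul(-1, Mul(Pow(Add(-10, 6), -1), Add(-9, 8)))) = Add(30, Mul(-1, Mul(Pow(-4, -1), -1))) = Add(30, Mul(-1, Mul(Rational(-1, 4), -1))) = Add(30, Mul(-1, Rational(1, 4))) = Add(30, Rational(-1, 4)) = Rational(119, 4) ≈ 29.750)
Mul(d, -1936) = Mul(Rational(119, 4), -1936) = -57596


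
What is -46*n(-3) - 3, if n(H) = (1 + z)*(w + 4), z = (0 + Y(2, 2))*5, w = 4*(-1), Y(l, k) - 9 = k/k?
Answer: -3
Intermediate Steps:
Y(l, k) = 10 (Y(l, k) = 9 + k/k = 9 + 1 = 10)
w = -4
z = 50 (z = (0 + 10)*5 = 10*5 = 50)
n(H) = 0 (n(H) = (1 + 50)*(-4 + 4) = 51*0 = 0)
-46*n(-3) - 3 = -46*0 - 3 = 0 - 3 = -3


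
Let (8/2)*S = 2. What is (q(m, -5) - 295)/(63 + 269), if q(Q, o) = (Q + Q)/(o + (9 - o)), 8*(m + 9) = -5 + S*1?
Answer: -2377/2656 ≈ -0.89495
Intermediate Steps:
S = ½ (S = (¼)*2 = ½ ≈ 0.50000)
m = -153/16 (m = -9 + (-5 + (½)*1)/8 = -9 + (-5 + ½)/8 = -9 + (⅛)*(-9/2) = -9 - 9/16 = -153/16 ≈ -9.5625)
q(Q, o) = 2*Q/9 (q(Q, o) = (2*Q)/9 = (2*Q)*(⅑) = 2*Q/9)
(q(m, -5) - 295)/(63 + 269) = ((2/9)*(-153/16) - 295)/(63 + 269) = (-17/8 - 295)/332 = -2377/8*1/332 = -2377/2656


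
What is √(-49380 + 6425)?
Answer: 11*I*√355 ≈ 207.26*I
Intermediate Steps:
√(-49380 + 6425) = √(-42955) = 11*I*√355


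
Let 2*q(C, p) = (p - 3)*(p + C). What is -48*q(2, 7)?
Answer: -864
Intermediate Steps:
q(C, p) = (-3 + p)*(C + p)/2 (q(C, p) = ((p - 3)*(p + C))/2 = ((-3 + p)*(C + p))/2 = (-3 + p)*(C + p)/2)
-48*q(2, 7) = -48*((1/2)*7**2 - 3/2*2 - 3/2*7 + (1/2)*2*7) = -48*((1/2)*49 - 3 - 21/2 + 7) = -48*(49/2 - 3 - 21/2 + 7) = -48*18 = -864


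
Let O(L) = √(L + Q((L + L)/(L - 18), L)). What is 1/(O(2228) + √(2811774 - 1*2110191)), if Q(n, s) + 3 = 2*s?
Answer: 1/(√6681 + √701583) ≈ 0.0010877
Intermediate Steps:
Q(n, s) = -3 + 2*s
O(L) = √(-3 + 3*L) (O(L) = √(L + (-3 + 2*L)) = √(-3 + 3*L))
1/(O(2228) + √(2811774 - 1*2110191)) = 1/(√(-3 + 3*2228) + √(2811774 - 1*2110191)) = 1/(√(-3 + 6684) + √(2811774 - 2110191)) = 1/(√6681 + √701583)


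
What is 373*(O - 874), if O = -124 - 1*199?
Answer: -446481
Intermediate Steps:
O = -323 (O = -124 - 199 = -323)
373*(O - 874) = 373*(-323 - 874) = 373*(-1197) = -446481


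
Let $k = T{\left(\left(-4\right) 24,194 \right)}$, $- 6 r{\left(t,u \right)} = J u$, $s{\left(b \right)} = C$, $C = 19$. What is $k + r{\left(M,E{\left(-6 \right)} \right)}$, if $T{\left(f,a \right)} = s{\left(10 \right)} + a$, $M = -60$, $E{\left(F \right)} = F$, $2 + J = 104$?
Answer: $315$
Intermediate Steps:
$J = 102$ ($J = -2 + 104 = 102$)
$s{\left(b \right)} = 19$
$r{\left(t,u \right)} = - 17 u$ ($r{\left(t,u \right)} = - \frac{102 u}{6} = - 17 u$)
$T{\left(f,a \right)} = 19 + a$
$k = 213$ ($k = 19 + 194 = 213$)
$k + r{\left(M,E{\left(-6 \right)} \right)} = 213 - -102 = 213 + 102 = 315$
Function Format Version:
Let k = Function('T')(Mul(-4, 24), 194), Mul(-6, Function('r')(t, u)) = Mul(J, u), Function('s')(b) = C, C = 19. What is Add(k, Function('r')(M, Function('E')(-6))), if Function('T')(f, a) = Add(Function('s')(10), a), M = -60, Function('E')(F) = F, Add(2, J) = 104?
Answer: 315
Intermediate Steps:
J = 102 (J = Add(-2, 104) = 102)
Function('s')(b) = 19
Function('r')(t, u) = Mul(-17, u) (Function('r')(t, u) = Mul(Rational(-1, 6), Mul(102, u)) = Mul(-17, u))
Function('T')(f, a) = Add(19, a)
k = 213 (k = Add(19, 194) = 213)
Add(k, Function('r')(M, Function('E')(-6))) = Add(213, Mul(-17, -6)) = Add(213, 102) = 315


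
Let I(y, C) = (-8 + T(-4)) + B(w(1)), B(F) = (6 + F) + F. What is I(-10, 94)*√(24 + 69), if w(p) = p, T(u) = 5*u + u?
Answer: -24*√93 ≈ -231.45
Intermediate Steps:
T(u) = 6*u
B(F) = 6 + 2*F
I(y, C) = -24 (I(y, C) = (-8 + 6*(-4)) + (6 + 2*1) = (-8 - 24) + (6 + 2) = -32 + 8 = -24)
I(-10, 94)*√(24 + 69) = -24*√(24 + 69) = -24*√93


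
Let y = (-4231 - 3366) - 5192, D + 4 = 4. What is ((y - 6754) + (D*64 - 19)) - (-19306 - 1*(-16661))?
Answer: -16917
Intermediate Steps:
D = 0 (D = -4 + 4 = 0)
y = -12789 (y = -7597 - 5192 = -12789)
((y - 6754) + (D*64 - 19)) - (-19306 - 1*(-16661)) = ((-12789 - 6754) + (0*64 - 19)) - (-19306 - 1*(-16661)) = (-19543 + (0 - 19)) - (-19306 + 16661) = (-19543 - 19) - 1*(-2645) = -19562 + 2645 = -16917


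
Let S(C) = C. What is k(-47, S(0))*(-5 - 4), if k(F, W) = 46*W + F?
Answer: 423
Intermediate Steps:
k(F, W) = F + 46*W
k(-47, S(0))*(-5 - 4) = (-47 + 46*0)*(-5 - 4) = (-47 + 0)*(-9) = -47*(-9) = 423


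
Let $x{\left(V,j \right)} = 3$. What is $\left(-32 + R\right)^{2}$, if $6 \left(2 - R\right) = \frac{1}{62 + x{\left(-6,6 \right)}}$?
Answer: $\frac{136913401}{152100} \approx 900.15$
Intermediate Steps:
$R = \frac{779}{390}$ ($R = 2 - \frac{1}{6 \left(62 + 3\right)} = 2 - \frac{1}{6 \cdot 65} = 2 - \frac{1}{390} = \frac{779}{390} \approx 1.9974$)
$\left(-32 + R\right)^{2} = \left(-32 + \frac{779}{390}\right)^{2} = \left(- \frac{11701}{390}\right)^{2} = \frac{136913401}{152100}$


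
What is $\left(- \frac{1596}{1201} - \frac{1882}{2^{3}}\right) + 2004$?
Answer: $\frac{8490691}{4804} \approx 1767.4$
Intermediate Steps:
$\left(- \frac{1596}{1201} - \frac{1882}{2^{3}}\right) + 2004 = \left(\left(-1596\right) \frac{1}{1201} - \frac{1882}{8}\right) + 2004 = \left(- \frac{1596}{1201} - \frac{941}{4}\right) + 2004 = - \frac{1136525}{4804} + 2004 = \frac{8490691}{4804}$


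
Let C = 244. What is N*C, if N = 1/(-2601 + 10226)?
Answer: 4/125 ≈ 0.032000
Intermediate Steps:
N = 1/7625 ≈ 0.00013115
N*C = (1/7625)*244 = 4/125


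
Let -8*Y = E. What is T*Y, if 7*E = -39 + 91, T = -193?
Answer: 2509/14 ≈ 179.21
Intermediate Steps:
E = 52/7 (E = (-39 + 91)/7 = (1/7)*52 = 52/7 ≈ 7.4286)
Y = -13/14 (Y = -1/8*52/7 = -13/14 ≈ -0.92857)
T*Y = -193*(-13/14) = 2509/14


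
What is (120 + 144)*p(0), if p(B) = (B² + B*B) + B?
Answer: 0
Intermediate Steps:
p(B) = B + 2*B² (p(B) = (B² + B²) + B = 2*B² + B = B + 2*B²)
(120 + 144)*p(0) = (120 + 144)*(0*(1 + 2*0)) = 264*(0*(1 + 0)) = 264*(0*1) = 264*0 = 0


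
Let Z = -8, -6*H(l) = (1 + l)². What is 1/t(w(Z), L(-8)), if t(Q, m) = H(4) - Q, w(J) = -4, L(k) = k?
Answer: -6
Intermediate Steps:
H(l) = -(1 + l)²/6
t(Q, m) = -25/6 - Q (t(Q, m) = -(1 + 4)²/6 - Q = -⅙*5² - Q = -⅙*25 - Q = -25/6 - Q)
1/t(w(Z), L(-8)) = 1/(-25/6 - 1*(-4)) = 1/(-25/6 + 4) = 1/(-⅙) = -6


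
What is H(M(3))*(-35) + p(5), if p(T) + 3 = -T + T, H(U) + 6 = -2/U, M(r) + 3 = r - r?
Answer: 551/3 ≈ 183.67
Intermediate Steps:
M(r) = -3 (M(r) = -3 + (r - r) = -3 + 0 = -3)
H(U) = -6 - 2/U
p(T) = -3 (p(T) = -3 + (-T + T) = -3 + 0 = -3)
H(M(3))*(-35) + p(5) = (-6 - 2/(-3))*(-35) - 3 = (-6 - 2*(-1/3))*(-35) - 3 = (-6 + 2/3)*(-35) - 3 = -16/3*(-35) - 3 = 560/3 - 3 = 551/3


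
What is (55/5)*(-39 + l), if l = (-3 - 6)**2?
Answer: 462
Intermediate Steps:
l = 81 (l = (-9)**2 = 81)
(55/5)*(-39 + l) = (55/5)*(-39 + 81) = (55*(1/5))*42 = 11*42 = 462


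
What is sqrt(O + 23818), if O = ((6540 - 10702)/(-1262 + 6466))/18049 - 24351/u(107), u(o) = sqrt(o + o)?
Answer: sqrt(601441954667493173060366 - 2873369364361009497114*sqrt(214))/5025094286 ≈ 148.84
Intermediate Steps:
u(o) = sqrt(2)*sqrt(o) (u(o) = sqrt(2*o) = sqrt(2)*sqrt(o))
O = -2081/46963498 - 24351*sqrt(214)/214 (O = ((6540 - 10702)/(-1262 + 6466))/18049 - 24351*sqrt(214)/214 = -4162/5204*(1/18049) - 24351*sqrt(214)/214 = -4162*1/5204*(1/18049) - 24351*sqrt(214)/214 = -2081/2602*1/18049 - 24351*sqrt(214)/214 = -2081/46963498 - 24351*sqrt(214)/214 ≈ -1664.6)
sqrt(O + 23818) = sqrt((-2081/46963498 - 24351*sqrt(214)/214) + 23818) = sqrt(1118576593283/46963498 - 24351*sqrt(214)/214)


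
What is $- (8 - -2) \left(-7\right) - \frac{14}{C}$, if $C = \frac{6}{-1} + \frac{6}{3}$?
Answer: $\frac{147}{2} \approx 73.5$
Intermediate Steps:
$C = -4$ ($C = 6 \left(-1\right) + 6 \cdot \frac{1}{3} = -6 + 2 = -4$)
$- (8 - -2) \left(-7\right) - \frac{14}{C} = - (8 - -2) \left(-7\right) - \frac{14}{-4} = - (8 + 2) \left(-7\right) - - \frac{7}{2} = \left(-1\right) 10 \left(-7\right) + \frac{7}{2} = \left(-10\right) \left(-7\right) + \frac{7}{2} = 70 + \frac{7}{2} = \frac{147}{2}$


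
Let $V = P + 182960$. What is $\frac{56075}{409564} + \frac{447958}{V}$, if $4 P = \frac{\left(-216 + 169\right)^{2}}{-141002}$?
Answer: $\frac{15609078685102403}{6037611195724092} \approx 2.5853$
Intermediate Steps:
$P = - \frac{2209}{564008}$ ($P = \frac{\left(-216 + 169\right)^{2} \frac{1}{-141002}}{4} = \frac{\left(-47\right)^{2} \left(- \frac{1}{141002}\right)}{4} = \frac{2209 \left(- \frac{1}{141002}\right)}{4} = \frac{1}{4} \left(- \frac{2209}{141002}\right) = - \frac{2209}{564008} \approx -0.0039166$)
$V = \frac{103190901471}{564008}$ ($V = - \frac{2209}{564008} + 182960 = \frac{103190901471}{564008} \approx 1.8296 \cdot 10^{5}$)
$\frac{56075}{409564} + \frac{447958}{V} = \frac{56075}{409564} + \frac{447958}{\frac{103190901471}{564008}} = 56075 \cdot \frac{1}{409564} + 447958 \cdot \frac{564008}{103190901471} = \frac{56075}{409564} + \frac{36093127952}{14741557353} = \frac{15609078685102403}{6037611195724092}$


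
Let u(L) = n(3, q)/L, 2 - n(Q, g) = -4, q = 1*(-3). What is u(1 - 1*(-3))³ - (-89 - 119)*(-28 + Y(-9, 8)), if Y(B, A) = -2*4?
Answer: -59877/8 ≈ -7484.6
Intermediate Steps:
Y(B, A) = -8
q = -3
n(Q, g) = 6 (n(Q, g) = 2 - 1*(-4) = 2 + 4 = 6)
u(L) = 6/L
u(1 - 1*(-3))³ - (-89 - 119)*(-28 + Y(-9, 8)) = (6/(1 - 1*(-3)))³ - (-89 - 119)*(-28 - 8) = (6/(1 + 3))³ - (-208)*(-36) = (6/4)³ - 1*7488 = (6*(¼))³ - 7488 = (3/2)³ - 7488 = 27/8 - 7488 = -59877/8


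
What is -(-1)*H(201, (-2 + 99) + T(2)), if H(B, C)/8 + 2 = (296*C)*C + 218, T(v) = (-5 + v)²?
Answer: 26608576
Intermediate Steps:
H(B, C) = 1728 + 2368*C² (H(B, C) = -16 + 8*((296*C)*C + 218) = -16 + 8*(296*C² + 218) = -16 + 8*(218 + 296*C²) = -16 + (1744 + 2368*C²) = 1728 + 2368*C²)
-(-1)*H(201, (-2 + 99) + T(2)) = -(-1)*(1728 + 2368*((-2 + 99) + (-5 + 2)²)²) = -(-1)*(1728 + 2368*(97 + (-3)²)²) = -(-1)*(1728 + 2368*(97 + 9)²) = -(-1)*(1728 + 2368*106²) = -(-1)*(1728 + 2368*11236) = -(-1)*(1728 + 26606848) = -(-1)*26608576 = -1*(-26608576) = 26608576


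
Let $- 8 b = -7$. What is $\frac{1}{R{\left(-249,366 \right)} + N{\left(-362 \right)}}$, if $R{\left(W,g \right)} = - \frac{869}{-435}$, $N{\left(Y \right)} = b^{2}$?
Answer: $\frac{27840}{76931} \approx 0.36188$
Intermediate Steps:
$b = \frac{7}{8}$ ($b = \left(- \frac{1}{8}\right) \left(-7\right) = \frac{7}{8} \approx 0.875$)
$N{\left(Y \right)} = \frac{49}{64}$ ($N{\left(Y \right)} = \left(\frac{7}{8}\right)^{2} = \frac{49}{64}$)
$R{\left(W,g \right)} = \frac{869}{435}$ ($R{\left(W,g \right)} = \left(-869\right) \left(- \frac{1}{435}\right) = \frac{869}{435}$)
$\frac{1}{R{\left(-249,366 \right)} + N{\left(-362 \right)}} = \frac{1}{\frac{869}{435} + \frac{49}{64}} = \frac{1}{\frac{76931}{27840}} = \frac{27840}{76931}$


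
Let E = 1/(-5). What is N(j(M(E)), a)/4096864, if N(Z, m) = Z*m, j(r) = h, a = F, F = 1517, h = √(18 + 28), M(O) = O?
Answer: 1517*√46/4096864 ≈ 0.0025114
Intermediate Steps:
E = -⅕ ≈ -0.20000
h = √46 ≈ 6.7823
a = 1517
j(r) = √46
N(j(M(E)), a)/4096864 = (√46*1517)/4096864 = (1517*√46)*(1/4096864) = 1517*√46/4096864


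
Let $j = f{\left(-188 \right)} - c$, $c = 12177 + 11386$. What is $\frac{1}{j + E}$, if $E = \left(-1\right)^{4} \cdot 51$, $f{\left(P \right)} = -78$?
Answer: $- \frac{1}{23590} \approx -4.2391 \cdot 10^{-5}$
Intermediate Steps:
$c = 23563$
$j = -23641$ ($j = -78 - 23563 = -23641$)
$E = 51$ ($E = 1 \cdot 51 = 51$)
$\frac{1}{j + E} = \frac{1}{-23641 + 51} = \frac{1}{-23590} = - \frac{1}{23590}$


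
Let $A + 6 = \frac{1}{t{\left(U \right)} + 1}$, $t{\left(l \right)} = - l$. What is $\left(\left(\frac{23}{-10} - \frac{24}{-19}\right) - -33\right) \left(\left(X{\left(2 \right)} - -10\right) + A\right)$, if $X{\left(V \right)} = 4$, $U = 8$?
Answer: $\frac{66803}{266} \approx 251.14$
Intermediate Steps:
$A = - \frac{43}{7}$ ($A = -6 + \frac{1}{\left(-1\right) 8 + 1} = -6 + \frac{1}{-8 + 1} = -6 + \frac{1}{-7} = -6 - \frac{1}{7} = - \frac{43}{7} \approx -6.1429$)
$\left(\left(\frac{23}{-10} - \frac{24}{-19}\right) - -33\right) \left(\left(X{\left(2 \right)} - -10\right) + A\right) = \left(\left(\frac{23}{-10} - \frac{24}{-19}\right) - -33\right) \left(\left(4 - -10\right) - \frac{43}{7}\right) = \left(\left(23 \left(- \frac{1}{10}\right) - - \frac{24}{19}\right) + 33\right) \left(\left(4 + 10\right) - \frac{43}{7}\right) = \left(\left(- \frac{23}{10} + \frac{24}{19}\right) + 33\right) \left(14 - \frac{43}{7}\right) = \left(- \frac{197}{190} + 33\right) \frac{55}{7} = \frac{6073}{190} \cdot \frac{55}{7} = \frac{66803}{266}$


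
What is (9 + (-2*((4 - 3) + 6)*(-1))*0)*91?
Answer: 819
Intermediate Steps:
(9 + (-2*((4 - 3) + 6)*(-1))*0)*91 = (9 + (-2*(1 + 6)*(-1))*0)*91 = (9 + (-2*7*(-1))*0)*91 = (9 - 14*(-1)*0)*91 = (9 + 14*0)*91 = (9 + 0)*91 = 9*91 = 819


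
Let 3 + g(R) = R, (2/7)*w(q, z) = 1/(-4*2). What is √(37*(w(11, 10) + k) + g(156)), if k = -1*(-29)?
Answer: √19357/4 ≈ 34.782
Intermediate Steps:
w(q, z) = -7/16 (w(q, z) = 7/(2*((-4*2))) = (7/2)/(-8) = (7/2)*(-⅛) = -7/16)
g(R) = -3 + R
k = 29
√(37*(w(11, 10) + k) + g(156)) = √(37*(-7/16 + 29) + (-3 + 156)) = √(37*(457/16) + 153) = √(16909/16 + 153) = √(19357/16) = √19357/4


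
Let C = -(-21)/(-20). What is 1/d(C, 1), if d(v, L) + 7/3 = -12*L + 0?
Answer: -3/43 ≈ -0.069767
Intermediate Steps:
C = -21/20 (C = -(-21)*(-1)/20 = -1*21/20 = -21/20 ≈ -1.0500)
d(v, L) = -7/3 - 12*L (d(v, L) = -7/3 + (-12*L + 0) = -7/3 - 12*L)
1/d(C, 1) = 1/(-7/3 - 12*1) = 1/(-7/3 - 12) = 1/(-43/3) = -3/43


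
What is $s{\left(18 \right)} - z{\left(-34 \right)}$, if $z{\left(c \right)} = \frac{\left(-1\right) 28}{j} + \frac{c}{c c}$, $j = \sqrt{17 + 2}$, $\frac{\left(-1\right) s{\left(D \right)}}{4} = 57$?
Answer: $- \frac{7751}{34} + \frac{28 \sqrt{19}}{19} \approx -221.55$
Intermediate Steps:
$s{\left(D \right)} = -228$ ($s{\left(D \right)} = \left(-4\right) 57 = -228$)
$j = \sqrt{19} \approx 4.3589$
$z{\left(c \right)} = \frac{1}{c} - \frac{28 \sqrt{19}}{19}$ ($z{\left(c \right)} = \frac{\left(-1\right) 28}{\sqrt{19}} + \frac{c}{c c} = - 28 \frac{\sqrt{19}}{19} + \frac{c}{c^{2}} = - \frac{28 \sqrt{19}}{19} + \frac{c}{c^{2}} = - \frac{28 \sqrt{19}}{19} + \frac{1}{c} = \frac{1}{c} - \frac{28 \sqrt{19}}{19}$)
$s{\left(18 \right)} - z{\left(-34 \right)} = -228 - \left(\frac{1}{-34} - \frac{28 \sqrt{19}}{19}\right) = -228 - \left(- \frac{1}{34} - \frac{28 \sqrt{19}}{19}\right) = -228 + \left(\frac{1}{34} + \frac{28 \sqrt{19}}{19}\right) = - \frac{7751}{34} + \frac{28 \sqrt{19}}{19}$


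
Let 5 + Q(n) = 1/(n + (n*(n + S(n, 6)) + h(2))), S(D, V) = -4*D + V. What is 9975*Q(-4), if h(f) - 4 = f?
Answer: -100035/2 ≈ -50018.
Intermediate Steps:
h(f) = 4 + f
S(D, V) = V - 4*D
Q(n) = -5 + 1/(6 + n + n*(6 - 3*n)) (Q(n) = -5 + 1/(n + (n*(n + (6 - 4*n)) + (4 + 2))) = -5 + 1/(n + (n*(6 - 3*n) + 6)) = -5 + 1/(n + (6 + n*(6 - 3*n))) = -5 + 1/(6 + n + n*(6 - 3*n)))
9975*Q(-4) = 9975*((29 - 15*(-4)² + 35*(-4))/(-6 - 7*(-4) + 3*(-4)²)) = 9975*((29 - 15*16 - 140)/(-6 + 28 + 3*16)) = 9975*((29 - 240 - 140)/(-6 + 28 + 48)) = 9975*(-351/70) = -100035/2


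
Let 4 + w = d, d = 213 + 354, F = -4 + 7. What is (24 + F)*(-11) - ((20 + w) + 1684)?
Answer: -2564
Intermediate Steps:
F = 3
d = 567
w = 563 (w = -4 + 567 = 563)
(24 + F)*(-11) - ((20 + w) + 1684) = (24 + 3)*(-11) - ((20 + 563) + 1684) = 27*(-11) - (583 + 1684) = -297 - 1*2267 = -297 - 2267 = -2564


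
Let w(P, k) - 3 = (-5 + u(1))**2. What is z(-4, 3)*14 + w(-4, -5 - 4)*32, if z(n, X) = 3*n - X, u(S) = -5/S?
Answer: 3086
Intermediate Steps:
z(n, X) = -X + 3*n
w(P, k) = 103 (w(P, k) = 3 + (-5 - 5/1)**2 = 3 + (-5 - 5*1)**2 = 3 + (-5 - 5)**2 = 3 + (-10)**2 = 3 + 100 = 103)
z(-4, 3)*14 + w(-4, -5 - 4)*32 = (-1*3 + 3*(-4))*14 + 103*32 = (-3 - 12)*14 + 3296 = -15*14 + 3296 = -210 + 3296 = 3086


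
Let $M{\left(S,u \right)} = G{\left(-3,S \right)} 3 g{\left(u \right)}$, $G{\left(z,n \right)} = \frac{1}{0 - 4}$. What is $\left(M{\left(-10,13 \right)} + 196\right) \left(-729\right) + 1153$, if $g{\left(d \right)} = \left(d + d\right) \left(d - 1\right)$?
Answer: $28855$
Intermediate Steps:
$G{\left(z,n \right)} = - \frac{1}{4}$ ($G{\left(z,n \right)} = \frac{1}{-4} = - \frac{1}{4}$)
$g{\left(d \right)} = 2 d \left(-1 + d\right)$
$M{\left(S,u \right)} = - \frac{3 u \left(-1 + u\right)}{2}$ ($M{\left(S,u \right)} = \left(- \frac{1}{4}\right) 3 \cdot 2 u \left(-1 + u\right) = - \frac{3 \cdot 2 u \left(-1 + u\right)}{4} = - \frac{3 u \left(-1 + u\right)}{2}$)
$\left(M{\left(-10,13 \right)} + 196\right) \left(-729\right) + 1153 = \left(\frac{3}{2} \cdot 13 \left(1 - 13\right) + 196\right) \left(-729\right) + 1153 = \left(\frac{3}{2} \cdot 13 \left(-12\right) + 196\right) \left(-729\right) + 1153 = \left(-234 + 196\right) \left(-729\right) + 1153 = \left(-38\right) \left(-729\right) + 1153 = 27702 + 1153 = 28855$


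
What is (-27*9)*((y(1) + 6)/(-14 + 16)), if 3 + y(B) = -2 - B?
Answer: 0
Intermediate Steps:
y(B) = -5 - B (y(B) = -3 + (-2 - B) = -5 - B)
(-27*9)*((y(1) + 6)/(-14 + 16)) = (-27*9)*(((-5 - 1*1) + 6)/(-14 + 16)) = -243*((-5 - 1) + 6)/2 = -243*(-6 + 6)/2 = -0/2 = -243*0 = 0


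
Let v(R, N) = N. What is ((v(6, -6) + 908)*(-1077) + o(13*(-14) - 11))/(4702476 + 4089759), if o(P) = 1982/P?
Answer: -187492604/1696901355 ≈ -0.11049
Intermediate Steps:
((v(6, -6) + 908)*(-1077) + o(13*(-14) - 11))/(4702476 + 4089759) = ((-6 + 908)*(-1077) + 1982/(13*(-14) - 11))/(4702476 + 4089759) = (902*(-1077) + 1982/(-182 - 11))/8792235 = (-971454 + 1982/(-193))*(1/8792235) = (-971454 + 1982*(-1/193))*(1/8792235) = (-971454 - 1982/193)*(1/8792235) = -187492604/193*1/8792235 = -187492604/1696901355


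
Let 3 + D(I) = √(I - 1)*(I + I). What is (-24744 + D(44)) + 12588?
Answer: -12159 + 88*√43 ≈ -11582.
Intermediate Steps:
D(I) = -3 + 2*I*√(-1 + I) (D(I) = -3 + √(I - 1)*(I + I) = -3 + √(-1 + I)*(2*I) = -3 + 2*I*√(-1 + I))
(-24744 + D(44)) + 12588 = (-24744 + (-3 + 2*44*√(-1 + 44))) + 12588 = (-24744 + (-3 + 2*44*√43)) + 12588 = (-24744 + (-3 + 88*√43)) + 12588 = (-24747 + 88*√43) + 12588 = -12159 + 88*√43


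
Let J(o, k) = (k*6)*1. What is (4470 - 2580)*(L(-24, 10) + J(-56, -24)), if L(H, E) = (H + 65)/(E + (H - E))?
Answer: -1101555/4 ≈ -2.7539e+5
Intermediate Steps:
J(o, k) = 6*k (J(o, k) = (6*k)*1 = 6*k)
L(H, E) = (65 + H)/H
(4470 - 2580)*(L(-24, 10) + J(-56, -24)) = (4470 - 2580)*((65 - 24)/(-24) + 6*(-24)) = 1890*(-1/24*41 - 144) = 1890*(-41/24 - 144) = 1890*(-3497/24) = -1101555/4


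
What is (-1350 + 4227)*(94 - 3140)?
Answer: -8763342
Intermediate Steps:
(-1350 + 4227)*(94 - 3140) = 2877*(-3046) = -8763342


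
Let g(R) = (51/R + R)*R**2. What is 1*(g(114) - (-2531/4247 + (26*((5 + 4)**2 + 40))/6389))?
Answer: 40358098232211/27134083 ≈ 1.4874e+6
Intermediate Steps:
g(R) = R**2*(R + 51/R) (g(R) = (R + 51/R)*R**2 = R**2*(R + 51/R))
1*(g(114) - (-2531/4247 + (26*((5 + 4)**2 + 40))/6389)) = 1*(114*(51 + 114**2) - (-2531/4247 + (26*((5 + 4)**2 + 40))/6389)) = 1*(114*(51 + 12996) - (-2531*1/4247 + (26*(9**2 + 40))*(1/6389))) = 1*(114*13047 - (-2531/4247 + (26*(81 + 40))*(1/6389))) = 1*(1487358 - (-2531/4247 + (26*121)*(1/6389))) = 1*(1487358 - (-2531/4247 + 3146*(1/6389))) = 1*(1487358 - (-2531/4247 + 3146/6389)) = 1*(1487358 - 1*(-2809497/27134083)) = 1*(1487358 + 2809497/27134083) = 1*(40358098232211/27134083) = 40358098232211/27134083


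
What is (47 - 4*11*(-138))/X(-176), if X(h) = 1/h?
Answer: -1076944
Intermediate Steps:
(47 - 4*11*(-138))/X(-176) = (47 - 4*11*(-138))/(1/(-176)) = (47 - 44*(-138))/(-1/176) = (47 + 6072)*(-176) = 6119*(-176) = -1076944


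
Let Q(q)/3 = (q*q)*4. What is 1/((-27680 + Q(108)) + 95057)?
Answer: 1/207345 ≈ 4.8229e-6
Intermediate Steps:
Q(q) = 12*q² (Q(q) = 3*((q*q)*4) = 3*(q²*4) = 3*(4*q²) = 12*q²)
1/((-27680 + Q(108)) + 95057) = 1/((-27680 + 12*108²) + 95057) = 1/((-27680 + 12*11664) + 95057) = 1/((-27680 + 139968) + 95057) = 1/(112288 + 95057) = 1/207345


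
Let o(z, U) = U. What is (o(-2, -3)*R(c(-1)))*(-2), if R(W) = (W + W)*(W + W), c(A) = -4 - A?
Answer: 216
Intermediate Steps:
R(W) = 4*W² (R(W) = (2*W)*(2*W) = 4*W²)
(o(-2, -3)*R(c(-1)))*(-2) = -12*(-4 - 1*(-1))²*(-2) = -12*(-4 + 1)²*(-2) = -12*(-3)²*(-2) = -12*9*(-2) = -3*36*(-2) = -108*(-2) = 216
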